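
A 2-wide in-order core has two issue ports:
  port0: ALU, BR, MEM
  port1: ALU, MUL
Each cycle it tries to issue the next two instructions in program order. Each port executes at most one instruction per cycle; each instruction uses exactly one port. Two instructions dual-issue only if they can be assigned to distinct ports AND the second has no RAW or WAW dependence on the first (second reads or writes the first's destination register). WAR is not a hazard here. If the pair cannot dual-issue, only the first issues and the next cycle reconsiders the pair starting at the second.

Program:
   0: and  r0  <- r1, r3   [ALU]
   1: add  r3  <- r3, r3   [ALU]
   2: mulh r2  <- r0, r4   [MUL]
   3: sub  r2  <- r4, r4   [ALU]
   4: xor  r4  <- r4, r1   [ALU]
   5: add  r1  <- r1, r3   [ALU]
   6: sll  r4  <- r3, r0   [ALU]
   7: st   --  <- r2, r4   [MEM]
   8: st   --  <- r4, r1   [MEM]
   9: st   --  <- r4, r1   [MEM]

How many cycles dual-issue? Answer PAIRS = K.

c0: i0/i1 and.ALU add.ALU  dual
c1: i2 mulh.MUL  WAW r2
c2: i3/i4 sub.ALU xor.ALU  dual
c3: i5/i6 add.ALU sll.ALU  dual
c4: i7 st.MEM  no-port MEM/MEM
c5: i8 st.MEM  no-port MEM/MEM
c6: i9 st.MEM  tail

PAIRS = 3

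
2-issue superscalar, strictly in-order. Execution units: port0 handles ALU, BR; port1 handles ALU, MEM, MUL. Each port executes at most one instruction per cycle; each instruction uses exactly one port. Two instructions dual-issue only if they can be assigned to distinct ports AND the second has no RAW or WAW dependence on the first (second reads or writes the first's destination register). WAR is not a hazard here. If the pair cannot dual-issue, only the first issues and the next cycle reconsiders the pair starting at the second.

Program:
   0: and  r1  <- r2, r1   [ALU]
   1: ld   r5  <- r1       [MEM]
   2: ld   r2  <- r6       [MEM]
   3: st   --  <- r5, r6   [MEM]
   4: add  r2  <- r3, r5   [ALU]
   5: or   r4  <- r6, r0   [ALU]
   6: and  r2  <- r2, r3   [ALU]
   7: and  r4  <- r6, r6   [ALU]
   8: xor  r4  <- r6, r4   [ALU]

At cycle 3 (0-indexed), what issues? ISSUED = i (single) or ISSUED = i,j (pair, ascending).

ISSUED = 3,4

  cy0 -> i0 (and) RAW r1
  cy1 -> i1 (ld) no-port MEM/MEM
  cy2 -> i2 (ld) no-port MEM/MEM
  cy3 -> i3+i4 (st;add) pair
  cy4 -> i5+i6 (or;and) pair
  cy5 -> i7 (and) RAW+WAW r4
  cy6 -> i8 (xor) tail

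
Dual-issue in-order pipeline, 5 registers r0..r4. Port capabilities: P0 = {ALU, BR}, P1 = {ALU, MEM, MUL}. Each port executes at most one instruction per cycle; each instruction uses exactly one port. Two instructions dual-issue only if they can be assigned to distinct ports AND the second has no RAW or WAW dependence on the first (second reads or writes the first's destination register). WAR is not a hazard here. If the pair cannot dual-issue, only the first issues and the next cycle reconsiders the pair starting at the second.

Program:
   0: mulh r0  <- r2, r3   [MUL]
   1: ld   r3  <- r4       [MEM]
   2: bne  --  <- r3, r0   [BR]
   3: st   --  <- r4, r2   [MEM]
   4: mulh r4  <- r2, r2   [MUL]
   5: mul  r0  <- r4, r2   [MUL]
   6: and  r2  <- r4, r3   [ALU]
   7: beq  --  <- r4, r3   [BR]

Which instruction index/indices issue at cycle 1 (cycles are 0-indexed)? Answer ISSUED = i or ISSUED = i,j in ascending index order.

0. mulh @i0  | no-port MUL/MEM
1. ld @i1  | RAW r3
2. bne/st @i2+i3  | dual
3. mulh @i4  | no-port MUL/MUL
4. mul/and @i5+i6  | dual
5. beq @i7  | tail

ISSUED = 1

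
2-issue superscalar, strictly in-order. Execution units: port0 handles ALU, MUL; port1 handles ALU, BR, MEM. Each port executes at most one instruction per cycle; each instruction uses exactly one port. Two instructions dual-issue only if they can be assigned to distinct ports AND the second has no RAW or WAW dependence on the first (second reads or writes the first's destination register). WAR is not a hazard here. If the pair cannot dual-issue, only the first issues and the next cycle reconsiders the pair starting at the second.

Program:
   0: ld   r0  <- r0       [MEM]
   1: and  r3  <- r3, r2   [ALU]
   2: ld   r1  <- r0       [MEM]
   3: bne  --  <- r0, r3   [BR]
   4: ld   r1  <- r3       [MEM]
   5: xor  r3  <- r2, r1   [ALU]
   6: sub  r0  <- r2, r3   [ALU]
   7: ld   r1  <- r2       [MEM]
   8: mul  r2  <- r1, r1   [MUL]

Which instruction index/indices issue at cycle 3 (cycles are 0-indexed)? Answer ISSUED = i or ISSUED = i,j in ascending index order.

#0 head=0: ld.MEM;and.ALU i0&i1 dual
#1 head=2: ld.MEM i2 no-port MEM/BR
#2 head=3: bne.BR i3 no-port BR/MEM
#3 head=4: ld.MEM i4 RAW r1
#4 head=5: xor.ALU i5 RAW r3
#5 head=6: sub.ALU;ld.MEM i6&i7 dual
#6 head=8: mul.MUL i8 tail

ISSUED = 4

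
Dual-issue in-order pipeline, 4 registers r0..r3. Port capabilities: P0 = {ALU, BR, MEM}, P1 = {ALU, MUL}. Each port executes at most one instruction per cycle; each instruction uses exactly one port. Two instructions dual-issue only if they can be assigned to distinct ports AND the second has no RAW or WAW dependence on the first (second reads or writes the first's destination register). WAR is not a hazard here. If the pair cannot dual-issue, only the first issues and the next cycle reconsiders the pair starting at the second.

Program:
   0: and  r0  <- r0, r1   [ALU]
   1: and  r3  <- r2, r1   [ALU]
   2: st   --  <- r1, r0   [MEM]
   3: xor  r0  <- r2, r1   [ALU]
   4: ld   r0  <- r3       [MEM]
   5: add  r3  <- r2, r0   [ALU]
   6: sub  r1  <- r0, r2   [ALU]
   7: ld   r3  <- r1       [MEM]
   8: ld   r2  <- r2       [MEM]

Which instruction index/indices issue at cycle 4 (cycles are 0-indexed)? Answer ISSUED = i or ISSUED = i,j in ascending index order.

[0] i0&i1  and.ALU/and.ALU  -- dual
[1] i2&i3  st.MEM/xor.ALU  -- dual
[2] i4  ld.MEM  -- RAW r0
[3] i5&i6  add.ALU/sub.ALU  -- dual
[4] i7  ld.MEM  -- no-port MEM/MEM
[5] i8  ld.MEM  -- tail

ISSUED = 7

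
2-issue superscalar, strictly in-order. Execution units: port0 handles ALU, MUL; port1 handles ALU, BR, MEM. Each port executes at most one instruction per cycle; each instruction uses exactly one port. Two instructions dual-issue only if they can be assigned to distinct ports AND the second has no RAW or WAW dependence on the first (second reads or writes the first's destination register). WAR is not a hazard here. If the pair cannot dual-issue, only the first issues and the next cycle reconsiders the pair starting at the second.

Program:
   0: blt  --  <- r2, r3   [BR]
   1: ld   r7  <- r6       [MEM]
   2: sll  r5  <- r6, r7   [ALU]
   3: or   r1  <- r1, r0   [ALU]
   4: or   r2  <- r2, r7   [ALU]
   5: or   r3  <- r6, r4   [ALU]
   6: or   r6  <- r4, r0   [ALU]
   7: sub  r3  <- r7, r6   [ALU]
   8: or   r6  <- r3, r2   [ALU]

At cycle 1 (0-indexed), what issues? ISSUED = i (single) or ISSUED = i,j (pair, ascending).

ISSUED = 1

t=0 i0:blt.BR ; no-port BR/MEM
t=1 i1:ld.MEM ; RAW r7
t=2 i2&i3:sll.ALU;or.ALU ; pair
t=3 i4&i5:or.ALU;or.ALU ; pair
t=4 i6:or.ALU ; RAW r6
t=5 i7:sub.ALU ; RAW r3
t=6 i8:or.ALU ; tail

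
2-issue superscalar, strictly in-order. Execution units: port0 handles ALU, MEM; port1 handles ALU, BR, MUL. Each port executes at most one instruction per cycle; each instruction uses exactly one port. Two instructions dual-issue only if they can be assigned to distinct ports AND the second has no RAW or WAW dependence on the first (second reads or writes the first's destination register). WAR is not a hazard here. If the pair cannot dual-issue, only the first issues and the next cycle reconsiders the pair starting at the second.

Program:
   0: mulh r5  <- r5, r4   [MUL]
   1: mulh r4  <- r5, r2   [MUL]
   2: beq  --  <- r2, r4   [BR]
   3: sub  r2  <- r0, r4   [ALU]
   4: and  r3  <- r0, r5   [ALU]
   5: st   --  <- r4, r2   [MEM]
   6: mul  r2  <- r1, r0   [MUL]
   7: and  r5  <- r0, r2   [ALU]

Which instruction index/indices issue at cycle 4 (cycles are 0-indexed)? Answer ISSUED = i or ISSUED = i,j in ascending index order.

ISSUED = 6

t=0 i0:mulh ; no-port MUL/MUL
t=1 i1:mulh ; no-port MUL/BR
t=2 i2,i3:beq/sub ; pair
t=3 i4,i5:and/st ; pair
t=4 i6:mul ; RAW r2
t=5 i7:and ; tail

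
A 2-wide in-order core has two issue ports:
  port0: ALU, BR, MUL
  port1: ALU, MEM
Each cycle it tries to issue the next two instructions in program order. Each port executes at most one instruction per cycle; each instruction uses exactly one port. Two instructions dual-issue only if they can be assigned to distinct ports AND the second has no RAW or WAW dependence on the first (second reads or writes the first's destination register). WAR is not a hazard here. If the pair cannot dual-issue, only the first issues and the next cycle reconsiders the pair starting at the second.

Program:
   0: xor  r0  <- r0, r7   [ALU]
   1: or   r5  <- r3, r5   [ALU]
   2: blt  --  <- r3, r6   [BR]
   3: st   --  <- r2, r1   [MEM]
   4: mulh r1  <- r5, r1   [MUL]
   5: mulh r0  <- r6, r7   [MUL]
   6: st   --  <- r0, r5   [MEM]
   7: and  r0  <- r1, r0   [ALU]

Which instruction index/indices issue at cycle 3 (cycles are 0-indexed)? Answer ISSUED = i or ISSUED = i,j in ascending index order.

ISSUED = 5

[0] i0,i1  xor.ALU+or.ALU  -- pair
[1] i2,i3  blt.BR+st.MEM  -- pair
[2] i4  mulh.MUL  -- no-port MUL/MUL
[3] i5  mulh.MUL  -- RAW r0
[4] i6,i7  st.MEM+and.ALU  -- pair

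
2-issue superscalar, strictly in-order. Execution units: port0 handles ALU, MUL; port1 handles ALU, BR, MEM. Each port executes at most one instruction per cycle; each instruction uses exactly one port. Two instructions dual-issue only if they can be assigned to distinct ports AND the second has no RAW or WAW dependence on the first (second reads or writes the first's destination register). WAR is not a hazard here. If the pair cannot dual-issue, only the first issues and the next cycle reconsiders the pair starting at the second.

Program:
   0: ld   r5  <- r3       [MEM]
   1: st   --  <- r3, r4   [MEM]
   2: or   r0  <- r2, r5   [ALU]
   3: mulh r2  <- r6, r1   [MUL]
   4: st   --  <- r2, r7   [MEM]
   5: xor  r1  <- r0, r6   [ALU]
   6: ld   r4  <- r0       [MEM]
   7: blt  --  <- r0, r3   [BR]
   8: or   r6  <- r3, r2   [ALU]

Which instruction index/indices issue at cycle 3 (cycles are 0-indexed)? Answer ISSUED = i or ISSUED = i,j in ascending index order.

t=0 i0:ld ; no-port MEM/MEM
t=1 i1+i2:st;or ; 2-wide
t=2 i3:mulh ; RAW r2
t=3 i4+i5:st;xor ; 2-wide
t=4 i6:ld ; no-port MEM/BR
t=5 i7+i8:blt;or ; 2-wide

ISSUED = 4,5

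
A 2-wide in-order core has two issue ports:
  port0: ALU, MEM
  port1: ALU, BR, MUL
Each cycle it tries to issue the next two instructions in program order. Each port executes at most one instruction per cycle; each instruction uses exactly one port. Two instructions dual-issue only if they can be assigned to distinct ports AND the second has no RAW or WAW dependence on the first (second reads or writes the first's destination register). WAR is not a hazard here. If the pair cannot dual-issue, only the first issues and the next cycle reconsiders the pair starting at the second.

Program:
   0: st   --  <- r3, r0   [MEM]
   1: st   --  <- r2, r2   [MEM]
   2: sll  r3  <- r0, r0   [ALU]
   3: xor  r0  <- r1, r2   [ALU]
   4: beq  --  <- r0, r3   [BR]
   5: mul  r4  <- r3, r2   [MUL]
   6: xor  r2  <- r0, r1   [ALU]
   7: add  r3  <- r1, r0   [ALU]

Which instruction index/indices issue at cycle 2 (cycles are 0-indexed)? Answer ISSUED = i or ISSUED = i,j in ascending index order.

ISSUED = 3

  cy0 -> i0 (st) no-port MEM/MEM
  cy1 -> i1&i2 (st+sll) 2-wide
  cy2 -> i3 (xor) RAW r0
  cy3 -> i4 (beq) no-port BR/MUL
  cy4 -> i5&i6 (mul+xor) 2-wide
  cy5 -> i7 (add) tail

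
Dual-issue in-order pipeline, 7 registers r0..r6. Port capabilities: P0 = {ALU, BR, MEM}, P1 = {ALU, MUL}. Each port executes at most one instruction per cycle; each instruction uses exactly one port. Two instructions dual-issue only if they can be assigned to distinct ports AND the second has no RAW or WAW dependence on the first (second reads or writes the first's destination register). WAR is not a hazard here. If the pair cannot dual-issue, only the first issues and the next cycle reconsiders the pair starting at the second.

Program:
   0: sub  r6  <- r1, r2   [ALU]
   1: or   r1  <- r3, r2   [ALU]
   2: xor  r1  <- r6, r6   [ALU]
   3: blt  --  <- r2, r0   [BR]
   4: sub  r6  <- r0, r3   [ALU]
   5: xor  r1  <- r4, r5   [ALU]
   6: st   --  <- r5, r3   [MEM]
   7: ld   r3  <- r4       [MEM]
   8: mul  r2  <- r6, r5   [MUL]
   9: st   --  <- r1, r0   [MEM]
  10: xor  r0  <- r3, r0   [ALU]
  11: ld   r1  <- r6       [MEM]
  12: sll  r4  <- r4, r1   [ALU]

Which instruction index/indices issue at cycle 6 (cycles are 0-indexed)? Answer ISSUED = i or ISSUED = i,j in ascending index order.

c0: i0&i1 sub or  dual
c1: i2&i3 xor blt  dual
c2: i4&i5 sub xor  dual
c3: i6 st  no-port MEM/MEM
c4: i7&i8 ld mul  dual
c5: i9&i10 st xor  dual
c6: i11 ld  RAW r1
c7: i12 sll  tail

ISSUED = 11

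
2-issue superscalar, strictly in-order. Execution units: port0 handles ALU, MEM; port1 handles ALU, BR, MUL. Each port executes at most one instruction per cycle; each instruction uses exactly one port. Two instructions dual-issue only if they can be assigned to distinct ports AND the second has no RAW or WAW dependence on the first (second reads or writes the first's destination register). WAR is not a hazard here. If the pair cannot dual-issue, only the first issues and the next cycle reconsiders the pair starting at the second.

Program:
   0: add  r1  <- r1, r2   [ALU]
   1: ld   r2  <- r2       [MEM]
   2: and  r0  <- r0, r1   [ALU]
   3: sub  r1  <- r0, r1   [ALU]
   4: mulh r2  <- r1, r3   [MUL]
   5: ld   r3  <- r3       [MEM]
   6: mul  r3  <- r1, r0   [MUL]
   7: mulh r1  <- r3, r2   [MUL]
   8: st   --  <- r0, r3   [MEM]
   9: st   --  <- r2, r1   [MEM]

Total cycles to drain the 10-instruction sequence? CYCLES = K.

CYCLES = 7

  cy0 -> i0&i1 (add/ld) 2-wide
  cy1 -> i2 (and) RAW r0
  cy2 -> i3 (sub) RAW r1
  cy3 -> i4&i5 (mulh/ld) 2-wide
  cy4 -> i6 (mul) no-port MUL/MUL
  cy5 -> i7&i8 (mulh/st) 2-wide
  cy6 -> i9 (st) tail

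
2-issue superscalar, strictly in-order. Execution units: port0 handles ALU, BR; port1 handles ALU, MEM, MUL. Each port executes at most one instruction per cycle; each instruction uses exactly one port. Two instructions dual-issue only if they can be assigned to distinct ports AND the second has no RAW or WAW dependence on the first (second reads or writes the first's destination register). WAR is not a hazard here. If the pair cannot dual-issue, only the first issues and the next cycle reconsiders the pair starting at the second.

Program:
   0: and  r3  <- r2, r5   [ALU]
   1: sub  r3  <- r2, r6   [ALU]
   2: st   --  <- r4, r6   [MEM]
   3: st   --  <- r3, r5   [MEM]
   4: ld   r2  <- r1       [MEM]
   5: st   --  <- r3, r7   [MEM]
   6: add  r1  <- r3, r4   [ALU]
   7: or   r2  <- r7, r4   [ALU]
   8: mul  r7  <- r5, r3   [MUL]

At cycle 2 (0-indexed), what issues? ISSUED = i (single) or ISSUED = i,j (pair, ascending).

ISSUED = 3

#0 head=0: and.ALU i0 WAW r3
#1 head=1: sub.ALU/st.MEM i1/i2 pair
#2 head=3: st.MEM i3 no-port MEM/MEM
#3 head=4: ld.MEM i4 no-port MEM/MEM
#4 head=5: st.MEM/add.ALU i5/i6 pair
#5 head=7: or.ALU/mul.MUL i7/i8 pair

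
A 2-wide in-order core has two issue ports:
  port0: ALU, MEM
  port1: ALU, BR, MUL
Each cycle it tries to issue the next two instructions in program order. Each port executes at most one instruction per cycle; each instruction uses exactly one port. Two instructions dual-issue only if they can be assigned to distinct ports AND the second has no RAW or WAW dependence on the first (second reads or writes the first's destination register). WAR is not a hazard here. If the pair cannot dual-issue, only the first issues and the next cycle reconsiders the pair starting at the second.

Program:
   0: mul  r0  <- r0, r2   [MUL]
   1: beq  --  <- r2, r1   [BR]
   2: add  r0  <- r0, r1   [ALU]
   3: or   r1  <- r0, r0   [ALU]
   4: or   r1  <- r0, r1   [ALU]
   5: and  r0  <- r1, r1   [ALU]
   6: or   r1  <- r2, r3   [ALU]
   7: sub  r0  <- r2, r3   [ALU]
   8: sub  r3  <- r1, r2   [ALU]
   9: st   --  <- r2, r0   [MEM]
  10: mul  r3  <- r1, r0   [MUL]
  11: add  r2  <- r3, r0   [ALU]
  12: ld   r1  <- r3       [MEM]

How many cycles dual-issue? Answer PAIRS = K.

PAIRS = 5

c0: i0 mul  no-port MUL/BR
c1: i1+i2 beq+add  dual
c2: i3 or  RAW+WAW r1
c3: i4 or  RAW r1
c4: i5+i6 and+or  dual
c5: i7+i8 sub+sub  dual
c6: i9+i10 st+mul  dual
c7: i11+i12 add+ld  dual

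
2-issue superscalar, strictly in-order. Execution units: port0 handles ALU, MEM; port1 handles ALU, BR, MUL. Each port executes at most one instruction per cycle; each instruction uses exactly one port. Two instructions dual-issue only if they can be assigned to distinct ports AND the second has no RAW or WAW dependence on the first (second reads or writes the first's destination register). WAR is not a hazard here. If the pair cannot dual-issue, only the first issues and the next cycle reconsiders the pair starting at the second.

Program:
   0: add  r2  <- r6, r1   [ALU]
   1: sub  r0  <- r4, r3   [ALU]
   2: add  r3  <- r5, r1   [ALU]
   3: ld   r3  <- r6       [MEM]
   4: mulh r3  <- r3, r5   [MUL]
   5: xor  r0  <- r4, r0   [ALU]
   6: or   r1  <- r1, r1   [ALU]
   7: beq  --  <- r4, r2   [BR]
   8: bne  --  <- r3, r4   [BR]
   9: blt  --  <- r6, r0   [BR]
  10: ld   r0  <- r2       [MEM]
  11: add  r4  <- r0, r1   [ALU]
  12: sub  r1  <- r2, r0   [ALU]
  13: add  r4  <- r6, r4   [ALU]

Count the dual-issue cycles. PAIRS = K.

PAIRS = 5

  cy0 -> i0+i1 (add.ALU sub.ALU) pair
  cy1 -> i2 (add.ALU) WAW r3
  cy2 -> i3 (ld.MEM) RAW+WAW r3
  cy3 -> i4+i5 (mulh.MUL xor.ALU) pair
  cy4 -> i6+i7 (or.ALU beq.BR) pair
  cy5 -> i8 (bne.BR) no-port BR/BR
  cy6 -> i9+i10 (blt.BR ld.MEM) pair
  cy7 -> i11+i12 (add.ALU sub.ALU) pair
  cy8 -> i13 (add.ALU) tail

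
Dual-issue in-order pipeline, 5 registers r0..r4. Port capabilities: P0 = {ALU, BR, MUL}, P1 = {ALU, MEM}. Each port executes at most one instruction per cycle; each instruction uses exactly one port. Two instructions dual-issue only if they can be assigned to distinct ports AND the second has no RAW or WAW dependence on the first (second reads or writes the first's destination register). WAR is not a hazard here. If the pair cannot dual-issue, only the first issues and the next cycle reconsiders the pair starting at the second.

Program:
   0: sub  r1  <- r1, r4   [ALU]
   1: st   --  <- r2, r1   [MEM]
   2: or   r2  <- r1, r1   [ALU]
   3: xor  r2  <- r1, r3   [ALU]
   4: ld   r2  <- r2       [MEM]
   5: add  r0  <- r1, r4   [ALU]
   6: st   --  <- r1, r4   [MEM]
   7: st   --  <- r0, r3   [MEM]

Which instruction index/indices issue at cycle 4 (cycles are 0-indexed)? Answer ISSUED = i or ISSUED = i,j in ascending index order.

#0 head=0: sub i0 RAW r1
#1 head=1: st or i1/i2 pair
#2 head=3: xor i3 RAW+WAW r2
#3 head=4: ld add i4/i5 pair
#4 head=6: st i6 no-port MEM/MEM
#5 head=7: st i7 tail

ISSUED = 6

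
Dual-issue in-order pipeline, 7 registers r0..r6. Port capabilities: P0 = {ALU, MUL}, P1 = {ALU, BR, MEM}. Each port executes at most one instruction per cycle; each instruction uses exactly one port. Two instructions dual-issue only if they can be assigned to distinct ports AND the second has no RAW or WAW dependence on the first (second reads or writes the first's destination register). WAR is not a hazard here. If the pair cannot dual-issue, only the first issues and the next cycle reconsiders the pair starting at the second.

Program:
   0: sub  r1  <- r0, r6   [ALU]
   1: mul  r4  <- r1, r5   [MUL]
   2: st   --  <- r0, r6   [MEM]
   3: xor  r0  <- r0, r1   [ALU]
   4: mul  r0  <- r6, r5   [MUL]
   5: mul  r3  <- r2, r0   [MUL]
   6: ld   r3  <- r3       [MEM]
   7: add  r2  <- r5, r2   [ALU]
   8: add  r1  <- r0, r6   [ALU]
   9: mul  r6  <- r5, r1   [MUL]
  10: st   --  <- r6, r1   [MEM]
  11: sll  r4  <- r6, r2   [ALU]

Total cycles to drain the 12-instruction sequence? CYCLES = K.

[0] i0  sub  -- RAW r1
[1] i1,i2  mul st  -- pair
[2] i3  xor  -- WAW r0
[3] i4  mul  -- no-port MUL/MUL
[4] i5  mul  -- RAW+WAW r3
[5] i6,i7  ld add  -- pair
[6] i8  add  -- RAW r1
[7] i9  mul  -- RAW r6
[8] i10,i11  st sll  -- pair

CYCLES = 9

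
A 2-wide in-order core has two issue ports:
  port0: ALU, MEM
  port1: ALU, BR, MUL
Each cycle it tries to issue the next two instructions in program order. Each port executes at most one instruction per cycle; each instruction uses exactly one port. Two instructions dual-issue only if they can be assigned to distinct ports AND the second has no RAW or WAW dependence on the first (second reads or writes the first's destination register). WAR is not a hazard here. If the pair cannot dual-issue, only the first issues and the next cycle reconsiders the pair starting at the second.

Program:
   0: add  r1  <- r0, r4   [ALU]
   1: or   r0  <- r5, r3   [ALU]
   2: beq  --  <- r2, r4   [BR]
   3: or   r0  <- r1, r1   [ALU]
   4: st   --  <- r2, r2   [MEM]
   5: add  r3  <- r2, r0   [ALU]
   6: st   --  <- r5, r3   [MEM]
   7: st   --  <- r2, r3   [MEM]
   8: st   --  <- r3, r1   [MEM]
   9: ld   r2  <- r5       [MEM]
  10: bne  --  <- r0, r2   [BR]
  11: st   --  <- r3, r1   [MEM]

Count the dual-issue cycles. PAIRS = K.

PAIRS = 4

t=0 i0+i1:add.ALU or.ALU ; pair
t=1 i2+i3:beq.BR or.ALU ; pair
t=2 i4+i5:st.MEM add.ALU ; pair
t=3 i6:st.MEM ; no-port MEM/MEM
t=4 i7:st.MEM ; no-port MEM/MEM
t=5 i8:st.MEM ; no-port MEM/MEM
t=6 i9:ld.MEM ; RAW r2
t=7 i10+i11:bne.BR st.MEM ; pair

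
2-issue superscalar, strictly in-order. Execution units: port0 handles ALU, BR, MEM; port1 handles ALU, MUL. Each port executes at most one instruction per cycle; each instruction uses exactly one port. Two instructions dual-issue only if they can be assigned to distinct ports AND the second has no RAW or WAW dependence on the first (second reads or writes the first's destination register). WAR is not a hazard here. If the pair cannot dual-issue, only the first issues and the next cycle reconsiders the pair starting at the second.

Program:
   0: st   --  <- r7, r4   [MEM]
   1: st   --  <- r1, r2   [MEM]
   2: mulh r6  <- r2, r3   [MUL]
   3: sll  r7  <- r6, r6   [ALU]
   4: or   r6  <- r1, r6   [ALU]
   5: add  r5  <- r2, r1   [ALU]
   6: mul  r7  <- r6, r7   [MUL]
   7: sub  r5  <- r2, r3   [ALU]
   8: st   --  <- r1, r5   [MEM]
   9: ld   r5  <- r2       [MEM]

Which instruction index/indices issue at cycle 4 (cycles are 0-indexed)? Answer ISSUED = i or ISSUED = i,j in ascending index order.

ISSUED = 7

0. st @i0  | no-port MEM/MEM
1. st mulh @i1&i2  | 2-wide
2. sll or @i3&i4  | 2-wide
3. add mul @i5&i6  | 2-wide
4. sub @i7  | RAW r5
5. st @i8  | no-port MEM/MEM
6. ld @i9  | tail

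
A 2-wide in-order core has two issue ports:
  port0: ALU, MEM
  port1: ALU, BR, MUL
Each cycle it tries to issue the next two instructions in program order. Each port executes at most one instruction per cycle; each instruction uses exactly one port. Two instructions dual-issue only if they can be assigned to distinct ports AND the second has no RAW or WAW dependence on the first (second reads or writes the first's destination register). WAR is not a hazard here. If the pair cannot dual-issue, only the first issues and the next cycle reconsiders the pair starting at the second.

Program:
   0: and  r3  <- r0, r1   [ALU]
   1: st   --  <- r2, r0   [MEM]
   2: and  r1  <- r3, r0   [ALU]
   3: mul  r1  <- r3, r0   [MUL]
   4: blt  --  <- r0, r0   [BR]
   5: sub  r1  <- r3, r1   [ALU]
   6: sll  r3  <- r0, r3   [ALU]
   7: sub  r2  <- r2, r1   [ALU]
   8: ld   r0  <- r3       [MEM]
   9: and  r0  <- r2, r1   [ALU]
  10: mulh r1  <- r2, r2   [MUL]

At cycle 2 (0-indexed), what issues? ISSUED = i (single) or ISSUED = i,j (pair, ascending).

ISSUED = 3

#0 head=0: and.ALU+st.MEM i0/i1 pair
#1 head=2: and.ALU i2 WAW r1
#2 head=3: mul.MUL i3 no-port MUL/BR
#3 head=4: blt.BR+sub.ALU i4/i5 pair
#4 head=6: sll.ALU+sub.ALU i6/i7 pair
#5 head=8: ld.MEM i8 WAW r0
#6 head=9: and.ALU+mulh.MUL i9/i10 pair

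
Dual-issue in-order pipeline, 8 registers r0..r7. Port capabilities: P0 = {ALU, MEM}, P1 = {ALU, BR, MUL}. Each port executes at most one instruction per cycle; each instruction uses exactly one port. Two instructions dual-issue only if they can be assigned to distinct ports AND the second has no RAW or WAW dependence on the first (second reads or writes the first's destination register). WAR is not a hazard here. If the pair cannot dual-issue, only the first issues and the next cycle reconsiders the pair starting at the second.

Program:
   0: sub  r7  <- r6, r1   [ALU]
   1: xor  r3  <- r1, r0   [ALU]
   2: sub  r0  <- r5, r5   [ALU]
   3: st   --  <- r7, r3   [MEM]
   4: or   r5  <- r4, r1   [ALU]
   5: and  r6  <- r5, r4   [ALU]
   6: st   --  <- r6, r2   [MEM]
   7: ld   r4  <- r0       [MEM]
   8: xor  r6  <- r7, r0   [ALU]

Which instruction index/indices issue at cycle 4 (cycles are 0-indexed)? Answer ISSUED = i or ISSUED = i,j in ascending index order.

ISSUED = 6

c0: i0/i1 sub.ALU+xor.ALU  dual
c1: i2/i3 sub.ALU+st.MEM  dual
c2: i4 or.ALU  RAW r5
c3: i5 and.ALU  RAW r6
c4: i6 st.MEM  no-port MEM/MEM
c5: i7/i8 ld.MEM+xor.ALU  dual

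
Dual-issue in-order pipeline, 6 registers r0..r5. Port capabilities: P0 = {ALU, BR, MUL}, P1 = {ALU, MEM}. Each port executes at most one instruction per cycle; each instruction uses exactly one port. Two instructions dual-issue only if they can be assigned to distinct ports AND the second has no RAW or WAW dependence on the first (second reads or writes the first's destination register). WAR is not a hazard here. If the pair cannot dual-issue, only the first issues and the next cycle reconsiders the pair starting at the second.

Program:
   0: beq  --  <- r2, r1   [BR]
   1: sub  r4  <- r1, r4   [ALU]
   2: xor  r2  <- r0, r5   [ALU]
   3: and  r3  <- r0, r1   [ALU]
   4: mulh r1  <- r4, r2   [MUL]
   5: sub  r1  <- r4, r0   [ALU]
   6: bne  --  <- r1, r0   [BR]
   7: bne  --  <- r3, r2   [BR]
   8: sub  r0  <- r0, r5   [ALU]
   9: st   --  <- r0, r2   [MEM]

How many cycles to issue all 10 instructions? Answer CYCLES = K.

CYCLES = 7

c0: i0+i1 beq sub  2-wide
c1: i2+i3 xor and  2-wide
c2: i4 mulh  WAW r1
c3: i5 sub  RAW r1
c4: i6 bne  no-port BR/BR
c5: i7+i8 bne sub  2-wide
c6: i9 st  tail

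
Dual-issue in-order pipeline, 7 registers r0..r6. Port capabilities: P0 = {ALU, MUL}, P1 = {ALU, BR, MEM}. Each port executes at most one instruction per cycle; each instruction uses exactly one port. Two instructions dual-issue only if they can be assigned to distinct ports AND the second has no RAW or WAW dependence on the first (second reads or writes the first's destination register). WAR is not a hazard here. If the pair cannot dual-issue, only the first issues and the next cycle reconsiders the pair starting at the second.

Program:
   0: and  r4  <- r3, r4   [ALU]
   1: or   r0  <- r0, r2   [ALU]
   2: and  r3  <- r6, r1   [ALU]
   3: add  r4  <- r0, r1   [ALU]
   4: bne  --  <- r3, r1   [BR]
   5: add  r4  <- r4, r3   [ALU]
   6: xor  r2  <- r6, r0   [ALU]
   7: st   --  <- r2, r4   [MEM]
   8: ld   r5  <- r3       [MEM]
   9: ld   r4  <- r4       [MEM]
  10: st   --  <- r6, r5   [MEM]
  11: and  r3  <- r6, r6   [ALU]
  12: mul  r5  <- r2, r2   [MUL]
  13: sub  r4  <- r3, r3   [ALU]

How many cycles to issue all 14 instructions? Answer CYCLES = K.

#0 head=0: and/or i0,i1 dual
#1 head=2: and/add i2,i3 dual
#2 head=4: bne/add i4,i5 dual
#3 head=6: xor i6 RAW r2
#4 head=7: st i7 no-port MEM/MEM
#5 head=8: ld i8 no-port MEM/MEM
#6 head=9: ld i9 no-port MEM/MEM
#7 head=10: st/and i10,i11 dual
#8 head=12: mul/sub i12,i13 dual

CYCLES = 9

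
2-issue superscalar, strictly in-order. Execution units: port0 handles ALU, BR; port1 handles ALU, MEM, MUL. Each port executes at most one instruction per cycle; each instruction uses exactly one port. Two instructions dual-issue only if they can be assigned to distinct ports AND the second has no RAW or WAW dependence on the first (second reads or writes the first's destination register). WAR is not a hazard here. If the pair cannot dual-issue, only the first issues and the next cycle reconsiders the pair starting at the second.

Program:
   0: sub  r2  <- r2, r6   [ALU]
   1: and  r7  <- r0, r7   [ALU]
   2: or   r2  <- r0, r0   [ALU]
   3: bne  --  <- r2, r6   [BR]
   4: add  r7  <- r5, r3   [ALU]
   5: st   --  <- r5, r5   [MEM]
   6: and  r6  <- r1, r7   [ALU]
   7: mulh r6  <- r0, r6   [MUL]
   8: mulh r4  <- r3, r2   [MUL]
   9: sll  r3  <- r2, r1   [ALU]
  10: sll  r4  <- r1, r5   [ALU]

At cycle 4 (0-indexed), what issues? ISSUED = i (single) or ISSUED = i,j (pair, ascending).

ISSUED = 7

c0: i0&i1 sub.ALU and.ALU  2-wide
c1: i2 or.ALU  RAW r2
c2: i3&i4 bne.BR add.ALU  2-wide
c3: i5&i6 st.MEM and.ALU  2-wide
c4: i7 mulh.MUL  no-port MUL/MUL
c5: i8&i9 mulh.MUL sll.ALU  2-wide
c6: i10 sll.ALU  tail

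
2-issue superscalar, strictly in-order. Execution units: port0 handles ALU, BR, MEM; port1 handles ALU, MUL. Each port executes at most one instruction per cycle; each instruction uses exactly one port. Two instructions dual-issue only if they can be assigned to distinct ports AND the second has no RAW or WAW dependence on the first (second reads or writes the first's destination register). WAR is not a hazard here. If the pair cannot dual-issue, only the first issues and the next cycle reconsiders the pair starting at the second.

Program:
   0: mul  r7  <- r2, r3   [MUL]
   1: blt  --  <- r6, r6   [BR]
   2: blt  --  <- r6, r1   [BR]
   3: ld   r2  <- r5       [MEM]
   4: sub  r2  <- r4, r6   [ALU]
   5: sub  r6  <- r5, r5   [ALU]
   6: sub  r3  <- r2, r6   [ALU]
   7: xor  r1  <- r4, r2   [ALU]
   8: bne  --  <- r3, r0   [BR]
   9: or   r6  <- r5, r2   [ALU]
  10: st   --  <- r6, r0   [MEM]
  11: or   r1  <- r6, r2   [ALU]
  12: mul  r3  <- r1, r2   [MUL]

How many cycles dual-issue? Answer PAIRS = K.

PAIRS = 5

0. mul blt @i0+i1  | pair
1. blt @i2  | no-port BR/MEM
2. ld @i3  | WAW r2
3. sub sub @i4+i5  | pair
4. sub xor @i6+i7  | pair
5. bne or @i8+i9  | pair
6. st or @i10+i11  | pair
7. mul @i12  | tail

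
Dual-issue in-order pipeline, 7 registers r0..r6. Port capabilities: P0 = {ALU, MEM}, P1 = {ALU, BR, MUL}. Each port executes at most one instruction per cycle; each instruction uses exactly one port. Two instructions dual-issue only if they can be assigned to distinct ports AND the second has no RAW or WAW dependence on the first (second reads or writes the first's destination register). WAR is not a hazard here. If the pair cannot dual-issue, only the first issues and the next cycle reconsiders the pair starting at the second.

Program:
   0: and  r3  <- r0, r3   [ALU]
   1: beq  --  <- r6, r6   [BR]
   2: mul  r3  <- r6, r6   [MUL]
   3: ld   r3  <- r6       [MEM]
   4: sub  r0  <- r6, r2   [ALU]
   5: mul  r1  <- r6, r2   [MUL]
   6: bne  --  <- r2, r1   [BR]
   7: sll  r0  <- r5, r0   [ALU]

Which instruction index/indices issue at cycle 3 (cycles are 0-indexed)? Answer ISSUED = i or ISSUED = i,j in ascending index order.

ISSUED = 5

#0 head=0: and beq i0&i1 pair
#1 head=2: mul i2 WAW r3
#2 head=3: ld sub i3&i4 pair
#3 head=5: mul i5 no-port MUL/BR
#4 head=6: bne sll i6&i7 pair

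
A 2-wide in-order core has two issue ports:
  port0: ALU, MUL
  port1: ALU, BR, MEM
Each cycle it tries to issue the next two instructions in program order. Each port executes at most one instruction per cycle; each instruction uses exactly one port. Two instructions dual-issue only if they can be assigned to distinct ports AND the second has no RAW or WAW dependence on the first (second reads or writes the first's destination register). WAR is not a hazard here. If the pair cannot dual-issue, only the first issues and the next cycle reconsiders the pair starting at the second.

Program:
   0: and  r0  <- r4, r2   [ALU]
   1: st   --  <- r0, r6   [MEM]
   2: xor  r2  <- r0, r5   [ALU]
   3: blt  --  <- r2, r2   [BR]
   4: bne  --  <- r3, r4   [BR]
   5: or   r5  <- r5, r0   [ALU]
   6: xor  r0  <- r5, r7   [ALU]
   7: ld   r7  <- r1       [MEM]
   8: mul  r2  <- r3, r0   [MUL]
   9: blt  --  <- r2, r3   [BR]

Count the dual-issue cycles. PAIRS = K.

t=0 i0:and ; RAW r0
t=1 i1/i2:st xor ; dual
t=2 i3:blt ; no-port BR/BR
t=3 i4/i5:bne or ; dual
t=4 i6/i7:xor ld ; dual
t=5 i8:mul ; RAW r2
t=6 i9:blt ; tail

PAIRS = 3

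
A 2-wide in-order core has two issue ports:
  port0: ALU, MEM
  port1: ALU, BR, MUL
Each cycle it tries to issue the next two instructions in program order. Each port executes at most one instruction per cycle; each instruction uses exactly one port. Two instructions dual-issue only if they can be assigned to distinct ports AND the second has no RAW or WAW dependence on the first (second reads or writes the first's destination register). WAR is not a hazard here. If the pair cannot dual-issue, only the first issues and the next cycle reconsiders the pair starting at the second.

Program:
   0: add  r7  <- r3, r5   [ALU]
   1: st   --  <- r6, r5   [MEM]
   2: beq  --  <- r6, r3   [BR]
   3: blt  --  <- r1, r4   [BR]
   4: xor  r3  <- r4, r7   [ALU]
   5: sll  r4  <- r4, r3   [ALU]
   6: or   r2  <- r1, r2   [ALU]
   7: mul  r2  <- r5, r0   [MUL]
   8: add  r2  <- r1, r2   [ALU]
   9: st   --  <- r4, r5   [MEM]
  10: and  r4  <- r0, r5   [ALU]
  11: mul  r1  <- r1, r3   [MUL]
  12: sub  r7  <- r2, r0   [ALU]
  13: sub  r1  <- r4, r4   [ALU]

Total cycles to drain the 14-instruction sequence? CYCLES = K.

CYCLES = 8

t=0 i0/i1:add+st ; dual
t=1 i2:beq ; no-port BR/BR
t=2 i3/i4:blt+xor ; dual
t=3 i5/i6:sll+or ; dual
t=4 i7:mul ; RAW+WAW r2
t=5 i8/i9:add+st ; dual
t=6 i10/i11:and+mul ; dual
t=7 i12/i13:sub+sub ; dual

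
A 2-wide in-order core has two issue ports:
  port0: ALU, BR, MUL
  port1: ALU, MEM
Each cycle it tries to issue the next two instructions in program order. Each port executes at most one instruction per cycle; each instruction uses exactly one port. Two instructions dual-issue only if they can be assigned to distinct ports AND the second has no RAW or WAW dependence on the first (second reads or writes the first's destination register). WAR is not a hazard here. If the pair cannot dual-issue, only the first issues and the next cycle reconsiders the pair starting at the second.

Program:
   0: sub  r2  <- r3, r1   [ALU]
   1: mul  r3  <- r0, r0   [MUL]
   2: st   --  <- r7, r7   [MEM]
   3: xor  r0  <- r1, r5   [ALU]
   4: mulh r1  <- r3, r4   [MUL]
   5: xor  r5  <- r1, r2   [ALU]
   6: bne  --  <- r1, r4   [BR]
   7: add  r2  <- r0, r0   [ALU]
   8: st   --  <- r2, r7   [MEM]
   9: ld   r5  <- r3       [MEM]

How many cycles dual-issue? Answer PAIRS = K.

0. sub mul @i0+i1  | dual
1. st xor @i2+i3  | dual
2. mulh @i4  | RAW r1
3. xor bne @i5+i6  | dual
4. add @i7  | RAW r2
5. st @i8  | no-port MEM/MEM
6. ld @i9  | tail

PAIRS = 3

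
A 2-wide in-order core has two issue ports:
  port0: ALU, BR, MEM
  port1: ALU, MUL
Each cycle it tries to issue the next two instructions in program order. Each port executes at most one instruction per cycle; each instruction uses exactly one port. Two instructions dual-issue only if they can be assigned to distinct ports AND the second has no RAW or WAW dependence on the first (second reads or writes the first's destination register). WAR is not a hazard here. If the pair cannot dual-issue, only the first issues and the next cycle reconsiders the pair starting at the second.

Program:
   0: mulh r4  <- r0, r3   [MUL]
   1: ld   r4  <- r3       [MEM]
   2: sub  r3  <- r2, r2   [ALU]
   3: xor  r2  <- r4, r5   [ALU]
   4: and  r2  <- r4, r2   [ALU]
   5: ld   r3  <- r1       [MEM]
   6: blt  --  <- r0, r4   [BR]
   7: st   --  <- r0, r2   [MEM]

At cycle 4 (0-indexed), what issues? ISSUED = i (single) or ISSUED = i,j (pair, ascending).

t=0 i0:mulh.MUL ; WAW r4
t=1 i1&i2:ld.MEM;sub.ALU ; 2-wide
t=2 i3:xor.ALU ; RAW+WAW r2
t=3 i4&i5:and.ALU;ld.MEM ; 2-wide
t=4 i6:blt.BR ; no-port BR/MEM
t=5 i7:st.MEM ; tail

ISSUED = 6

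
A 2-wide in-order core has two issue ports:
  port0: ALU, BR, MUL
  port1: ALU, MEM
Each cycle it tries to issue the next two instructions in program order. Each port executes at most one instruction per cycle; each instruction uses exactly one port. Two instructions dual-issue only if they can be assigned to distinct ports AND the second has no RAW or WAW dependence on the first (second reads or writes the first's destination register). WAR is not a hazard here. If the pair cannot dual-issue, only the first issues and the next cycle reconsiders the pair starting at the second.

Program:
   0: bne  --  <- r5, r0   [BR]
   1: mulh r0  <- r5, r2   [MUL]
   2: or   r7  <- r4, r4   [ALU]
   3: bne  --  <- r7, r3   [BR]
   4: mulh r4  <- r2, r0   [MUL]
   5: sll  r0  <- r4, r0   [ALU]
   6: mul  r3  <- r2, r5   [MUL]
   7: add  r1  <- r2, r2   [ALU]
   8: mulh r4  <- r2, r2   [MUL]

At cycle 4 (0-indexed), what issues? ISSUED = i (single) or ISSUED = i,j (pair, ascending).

#0 head=0: bne.BR i0 no-port BR/MUL
#1 head=1: mulh.MUL+or.ALU i1,i2 dual
#2 head=3: bne.BR i3 no-port BR/MUL
#3 head=4: mulh.MUL i4 RAW r4
#4 head=5: sll.ALU+mul.MUL i5,i6 dual
#5 head=7: add.ALU+mulh.MUL i7,i8 dual

ISSUED = 5,6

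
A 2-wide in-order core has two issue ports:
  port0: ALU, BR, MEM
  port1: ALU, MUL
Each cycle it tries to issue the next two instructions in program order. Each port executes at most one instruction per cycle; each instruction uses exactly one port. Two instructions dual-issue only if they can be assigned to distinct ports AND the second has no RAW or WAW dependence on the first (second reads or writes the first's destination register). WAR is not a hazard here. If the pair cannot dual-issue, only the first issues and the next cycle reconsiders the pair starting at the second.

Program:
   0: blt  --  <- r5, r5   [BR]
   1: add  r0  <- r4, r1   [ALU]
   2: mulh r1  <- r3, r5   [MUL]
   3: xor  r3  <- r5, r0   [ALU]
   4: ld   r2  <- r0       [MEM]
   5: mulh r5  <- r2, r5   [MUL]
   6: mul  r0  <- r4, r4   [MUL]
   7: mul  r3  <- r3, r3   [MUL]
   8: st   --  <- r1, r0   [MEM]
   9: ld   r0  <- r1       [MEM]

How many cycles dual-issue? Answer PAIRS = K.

PAIRS = 3

#0 head=0: blt.BR/add.ALU i0+i1 2-wide
#1 head=2: mulh.MUL/xor.ALU i2+i3 2-wide
#2 head=4: ld.MEM i4 RAW r2
#3 head=5: mulh.MUL i5 no-port MUL/MUL
#4 head=6: mul.MUL i6 no-port MUL/MUL
#5 head=7: mul.MUL/st.MEM i7+i8 2-wide
#6 head=9: ld.MEM i9 tail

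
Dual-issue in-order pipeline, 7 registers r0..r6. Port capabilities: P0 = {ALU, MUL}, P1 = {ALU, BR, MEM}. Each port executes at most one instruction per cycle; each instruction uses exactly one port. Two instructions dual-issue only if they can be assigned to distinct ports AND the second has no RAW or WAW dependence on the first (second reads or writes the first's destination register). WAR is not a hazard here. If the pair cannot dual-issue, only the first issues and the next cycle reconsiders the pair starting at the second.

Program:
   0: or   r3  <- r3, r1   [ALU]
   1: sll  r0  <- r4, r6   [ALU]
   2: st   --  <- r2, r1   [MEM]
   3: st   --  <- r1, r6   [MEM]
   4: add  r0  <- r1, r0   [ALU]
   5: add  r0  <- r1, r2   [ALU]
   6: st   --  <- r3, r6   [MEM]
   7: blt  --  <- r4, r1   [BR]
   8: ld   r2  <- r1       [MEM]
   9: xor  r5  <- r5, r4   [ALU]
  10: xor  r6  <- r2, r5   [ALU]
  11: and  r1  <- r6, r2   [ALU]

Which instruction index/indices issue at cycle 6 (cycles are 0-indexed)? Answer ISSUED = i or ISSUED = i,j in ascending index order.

ISSUED = 10

[0] i0&i1  or.ALU/sll.ALU  -- dual
[1] i2  st.MEM  -- no-port MEM/MEM
[2] i3&i4  st.MEM/add.ALU  -- dual
[3] i5&i6  add.ALU/st.MEM  -- dual
[4] i7  blt.BR  -- no-port BR/MEM
[5] i8&i9  ld.MEM/xor.ALU  -- dual
[6] i10  xor.ALU  -- RAW r6
[7] i11  and.ALU  -- tail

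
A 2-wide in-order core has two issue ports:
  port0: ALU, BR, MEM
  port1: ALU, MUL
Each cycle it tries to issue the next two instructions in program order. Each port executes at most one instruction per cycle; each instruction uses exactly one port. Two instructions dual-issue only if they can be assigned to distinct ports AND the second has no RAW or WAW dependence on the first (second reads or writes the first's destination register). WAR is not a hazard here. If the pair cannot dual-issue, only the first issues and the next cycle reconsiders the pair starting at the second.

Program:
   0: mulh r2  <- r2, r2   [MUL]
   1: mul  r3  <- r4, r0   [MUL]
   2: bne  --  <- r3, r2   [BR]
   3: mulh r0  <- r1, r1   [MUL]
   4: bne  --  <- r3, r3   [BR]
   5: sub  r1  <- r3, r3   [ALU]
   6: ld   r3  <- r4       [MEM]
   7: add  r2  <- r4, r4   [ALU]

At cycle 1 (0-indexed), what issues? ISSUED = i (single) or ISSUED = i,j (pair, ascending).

ISSUED = 1

t=0 i0:mulh ; no-port MUL/MUL
t=1 i1:mul ; RAW r3
t=2 i2/i3:bne/mulh ; pair
t=3 i4/i5:bne/sub ; pair
t=4 i6/i7:ld/add ; pair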